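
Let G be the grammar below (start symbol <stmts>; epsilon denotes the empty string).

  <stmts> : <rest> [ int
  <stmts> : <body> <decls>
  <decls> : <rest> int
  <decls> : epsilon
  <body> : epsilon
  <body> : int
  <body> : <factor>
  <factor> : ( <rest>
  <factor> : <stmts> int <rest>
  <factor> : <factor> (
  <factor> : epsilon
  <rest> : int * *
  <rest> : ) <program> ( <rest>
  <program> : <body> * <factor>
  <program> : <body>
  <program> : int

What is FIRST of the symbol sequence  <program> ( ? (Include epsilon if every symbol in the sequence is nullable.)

{ (, ), *, int }

Add FIRST(<program>)\{epsilon} = { (, ), *, int }; <program> is nullable, continue.
( is a terminal; add {(} and stop.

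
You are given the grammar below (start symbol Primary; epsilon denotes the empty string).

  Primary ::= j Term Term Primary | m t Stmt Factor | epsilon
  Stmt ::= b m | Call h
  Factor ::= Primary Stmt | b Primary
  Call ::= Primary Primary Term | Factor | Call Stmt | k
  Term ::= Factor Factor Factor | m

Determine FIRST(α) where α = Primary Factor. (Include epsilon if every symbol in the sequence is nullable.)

Add FIRST(Primary)\{epsilon} = { j, m }; Primary is nullable, continue.
Add FIRST(Factor) = { b, j, k, m }; Factor is not nullable, stop.

{ b, j, k, m }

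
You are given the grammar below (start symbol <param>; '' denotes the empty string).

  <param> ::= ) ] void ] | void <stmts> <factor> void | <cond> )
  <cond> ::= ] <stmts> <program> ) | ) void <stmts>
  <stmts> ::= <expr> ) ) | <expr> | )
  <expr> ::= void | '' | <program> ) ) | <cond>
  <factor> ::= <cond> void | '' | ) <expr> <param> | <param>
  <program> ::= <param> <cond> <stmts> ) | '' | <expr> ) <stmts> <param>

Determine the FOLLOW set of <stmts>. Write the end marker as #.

{ ), ], void }

In <param> ::= void <stmts> <factor> void: add FIRST(<factor> void) = { ), ], void }.
In <cond> ::= ] <stmts> <program> ): add FIRST(<program> )) = { ), ], void }.
In <cond> ::= ) void <stmts>: <stmts> is at the end, add FOLLOW(<cond>) = { ), ], void }.
In <program> ::= <param> <cond> <stmts> ): add FIRST()) = { ) }.
In <program> ::= <expr> ) <stmts> <param>: add FIRST(<param>) = { ), ], void }.
Union: FOLLOW(<stmts>) = { ), ], void }.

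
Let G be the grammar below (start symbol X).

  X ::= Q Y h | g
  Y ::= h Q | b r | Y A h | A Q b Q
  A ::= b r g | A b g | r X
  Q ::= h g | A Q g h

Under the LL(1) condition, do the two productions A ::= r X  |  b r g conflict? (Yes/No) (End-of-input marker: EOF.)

FIRST(r X) = { r } and FIRST(b r g) = { b }.
The FIRST sets are disjoint and neither alternative is nullable — no conflict.

No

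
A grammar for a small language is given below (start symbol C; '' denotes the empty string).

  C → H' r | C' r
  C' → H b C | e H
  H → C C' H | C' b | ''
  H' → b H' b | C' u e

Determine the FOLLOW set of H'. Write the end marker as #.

{ b, r }

In C → H' r: add FIRST(r) = { r }.
In H' → b H' b: add FIRST(b) = { b }.
Union: FOLLOW(H') = { b, r }.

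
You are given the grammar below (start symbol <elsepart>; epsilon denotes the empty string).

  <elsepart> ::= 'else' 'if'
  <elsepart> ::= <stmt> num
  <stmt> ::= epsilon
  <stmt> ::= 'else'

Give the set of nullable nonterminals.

{ <stmt> }

Directly nullable (have an epsilon-production): <stmt>.
No other nonterminal has a production whose RHS symbols are all nullable.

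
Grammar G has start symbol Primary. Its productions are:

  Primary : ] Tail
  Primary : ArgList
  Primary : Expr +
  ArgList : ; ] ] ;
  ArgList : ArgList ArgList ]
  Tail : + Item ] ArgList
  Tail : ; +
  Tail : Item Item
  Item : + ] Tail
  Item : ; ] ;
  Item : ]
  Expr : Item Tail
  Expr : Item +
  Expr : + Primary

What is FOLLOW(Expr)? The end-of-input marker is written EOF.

{ + }

In Primary : Expr +: add FIRST(+) = { + }.
Union: FOLLOW(Expr) = { + }.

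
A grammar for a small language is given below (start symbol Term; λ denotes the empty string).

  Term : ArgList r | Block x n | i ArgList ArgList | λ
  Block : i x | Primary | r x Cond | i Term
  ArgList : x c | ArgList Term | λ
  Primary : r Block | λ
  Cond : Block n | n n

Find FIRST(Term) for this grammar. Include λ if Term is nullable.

From Term : ArgList r: ArgList nullable, take FIRST(ArgList) ∪ {r} = { i, r, x }.
From Term : Block x n: Block nullable, take FIRST(Block) ∪ {x} = { i, r, x }.
Term : i ArgList ArgList contributes {i}.
Term : λ contributes λ.
Union: FIRST(Term) = { i, r, x, λ }.

{ i, r, x, λ }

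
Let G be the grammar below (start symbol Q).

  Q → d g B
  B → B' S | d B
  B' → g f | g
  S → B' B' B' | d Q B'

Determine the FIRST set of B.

{ d, g }

From B → B' S: add FIRST(B') = { g }.
B → d B contributes {d}.
Union: FIRST(B) = { d, g }.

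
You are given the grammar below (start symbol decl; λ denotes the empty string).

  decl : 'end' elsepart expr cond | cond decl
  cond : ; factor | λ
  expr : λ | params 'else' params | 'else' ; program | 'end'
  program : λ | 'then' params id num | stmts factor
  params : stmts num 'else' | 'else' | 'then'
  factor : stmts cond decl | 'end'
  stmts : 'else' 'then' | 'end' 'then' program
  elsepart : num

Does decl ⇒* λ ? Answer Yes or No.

Nullable nonterminals: cond, expr, program.
No production of decl has an RHS whose symbols are all nullable, so decl is not nullable.

No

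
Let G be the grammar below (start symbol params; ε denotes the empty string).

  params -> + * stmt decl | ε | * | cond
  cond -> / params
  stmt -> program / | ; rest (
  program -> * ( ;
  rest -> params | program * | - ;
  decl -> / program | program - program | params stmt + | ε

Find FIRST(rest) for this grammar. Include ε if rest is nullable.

From rest -> params: add FIRST(params) = { *, +, /, ε } (including ε since params is nullable).
From rest -> program *: add FIRST(program) = { * }.
rest -> - ; contributes {-}.
Union: FIRST(rest) = { *, +, -, /, ε }.

{ *, +, -, /, ε }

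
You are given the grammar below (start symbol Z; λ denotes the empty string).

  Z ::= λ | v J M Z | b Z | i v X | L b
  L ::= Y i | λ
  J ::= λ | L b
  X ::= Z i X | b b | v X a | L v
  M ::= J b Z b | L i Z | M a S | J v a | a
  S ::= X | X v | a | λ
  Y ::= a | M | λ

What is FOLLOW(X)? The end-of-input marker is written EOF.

In Z ::= i v X: X is at the end, add FOLLOW(Z) = { EOF, a, b, i, v }.
In X ::= Z i X: X is at the end, add FOLLOW(X) = { EOF, a, b, i, v }.
In X ::= v X a: add FIRST(a) = { a }.
In S ::= X: X is at the end, add FOLLOW(S) = { EOF, a, b, i, v }.
In S ::= X v: add FIRST(v) = { v }.
Union: FOLLOW(X) = { EOF, a, b, i, v }.

{ EOF, a, b, i, v }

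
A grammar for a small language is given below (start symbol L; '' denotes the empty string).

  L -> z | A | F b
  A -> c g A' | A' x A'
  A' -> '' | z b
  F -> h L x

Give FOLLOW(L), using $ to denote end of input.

L is the start symbol, so $ ∈ FOLLOW(L).
In F -> h L x: add FIRST(x) = { x }.
Union: FOLLOW(L) = { $, x }.

{ $, x }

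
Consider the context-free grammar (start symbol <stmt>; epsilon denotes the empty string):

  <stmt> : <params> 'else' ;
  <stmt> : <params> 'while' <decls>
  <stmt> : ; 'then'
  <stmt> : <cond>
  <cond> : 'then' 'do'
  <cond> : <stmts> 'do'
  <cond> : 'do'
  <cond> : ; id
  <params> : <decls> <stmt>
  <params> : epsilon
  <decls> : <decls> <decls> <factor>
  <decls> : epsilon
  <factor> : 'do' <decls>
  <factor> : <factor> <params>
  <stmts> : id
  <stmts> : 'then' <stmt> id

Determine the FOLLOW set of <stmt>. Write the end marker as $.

{ $, 'do', 'else', 'then', 'while', ;, id }

<stmt> is the start symbol, so $ ∈ FOLLOW(<stmt>).
In <params> : <decls> <stmt>: <stmt> is at the end, add FOLLOW(<params>) = { $, 'do', 'else', 'then', 'while', ;, id }.
In <stmts> : 'then' <stmt> id: add FIRST(id) = { id }.
Union: FOLLOW(<stmt>) = { $, 'do', 'else', 'then', 'while', ;, id }.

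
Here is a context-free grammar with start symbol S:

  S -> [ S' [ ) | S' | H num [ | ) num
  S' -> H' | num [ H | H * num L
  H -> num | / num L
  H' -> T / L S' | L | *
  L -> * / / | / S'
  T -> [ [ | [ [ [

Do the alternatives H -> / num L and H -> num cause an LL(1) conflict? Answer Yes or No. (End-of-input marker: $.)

No

FIRST(/ num L) = { / } and FIRST(num) = { num }.
The FIRST sets are disjoint and neither alternative is nullable — no conflict.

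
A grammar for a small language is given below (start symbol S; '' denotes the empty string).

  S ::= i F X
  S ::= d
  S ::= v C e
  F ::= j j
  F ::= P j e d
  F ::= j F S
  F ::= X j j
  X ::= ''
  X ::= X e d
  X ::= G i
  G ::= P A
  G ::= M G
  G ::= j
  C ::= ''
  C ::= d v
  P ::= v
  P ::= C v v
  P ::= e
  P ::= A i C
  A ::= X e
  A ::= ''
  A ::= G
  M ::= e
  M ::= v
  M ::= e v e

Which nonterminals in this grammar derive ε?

{ A, C, X }

Directly nullable (have an ''-production): X, C, A.
No other nonterminal has a production whose RHS symbols are all nullable.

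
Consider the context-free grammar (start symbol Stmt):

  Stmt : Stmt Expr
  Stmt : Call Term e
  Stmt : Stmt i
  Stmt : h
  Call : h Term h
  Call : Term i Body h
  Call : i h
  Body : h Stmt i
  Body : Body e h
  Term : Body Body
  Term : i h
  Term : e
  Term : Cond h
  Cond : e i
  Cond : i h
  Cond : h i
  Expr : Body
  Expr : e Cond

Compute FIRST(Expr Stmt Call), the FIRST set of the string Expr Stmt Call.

{ e, h }

Add FIRST(Expr) = { e, h }; Expr is not nullable, stop.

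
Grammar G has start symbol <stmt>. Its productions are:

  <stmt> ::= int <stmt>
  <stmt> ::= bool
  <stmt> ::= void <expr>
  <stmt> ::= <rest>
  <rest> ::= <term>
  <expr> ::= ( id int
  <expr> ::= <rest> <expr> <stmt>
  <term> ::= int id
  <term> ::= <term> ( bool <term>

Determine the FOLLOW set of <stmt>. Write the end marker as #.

<stmt> is the start symbol, so # ∈ FOLLOW(<stmt>).
In <stmt> ::= int <stmt>: <stmt> is at the end, add FOLLOW(<stmt>) = { #, bool, int, void }.
In <expr> ::= <rest> <expr> <stmt>: <stmt> is at the end, add FOLLOW(<expr>) = { #, bool, int, void }.
Union: FOLLOW(<stmt>) = { #, bool, int, void }.

{ #, bool, int, void }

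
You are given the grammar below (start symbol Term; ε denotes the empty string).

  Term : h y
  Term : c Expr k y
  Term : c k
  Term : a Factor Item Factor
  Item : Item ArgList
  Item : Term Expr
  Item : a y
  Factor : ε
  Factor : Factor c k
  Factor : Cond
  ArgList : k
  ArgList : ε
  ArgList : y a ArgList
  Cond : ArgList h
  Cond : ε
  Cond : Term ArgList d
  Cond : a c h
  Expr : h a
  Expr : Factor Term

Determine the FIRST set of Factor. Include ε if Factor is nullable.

{ a, c, h, k, y, ε }

Factor : ε contributes ε.
From Factor : Factor c k: Factor nullable, take FIRST(Factor) ∪ {c} = { a, c, h, k, y }.
From Factor : Cond: add FIRST(Cond) = { a, c, h, k, y, ε } (including ε since Cond is nullable).
Union: FIRST(Factor) = { a, c, h, k, y, ε }.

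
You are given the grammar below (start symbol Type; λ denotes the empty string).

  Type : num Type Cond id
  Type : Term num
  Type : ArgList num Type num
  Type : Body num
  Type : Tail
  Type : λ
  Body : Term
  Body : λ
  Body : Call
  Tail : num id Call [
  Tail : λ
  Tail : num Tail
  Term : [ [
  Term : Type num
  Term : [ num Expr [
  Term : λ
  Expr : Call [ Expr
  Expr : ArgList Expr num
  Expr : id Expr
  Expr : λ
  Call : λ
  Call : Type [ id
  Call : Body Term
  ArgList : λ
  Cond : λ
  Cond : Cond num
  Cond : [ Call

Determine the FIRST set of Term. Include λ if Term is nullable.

{ [, num, λ }

Term : [ [ contributes {[}.
From Term : Type num: Type nullable, take FIRST(Type) ∪ {num} = { [, num }.
Term : [ num Expr [ contributes {[}.
Term : λ contributes λ.
Union: FIRST(Term) = { [, num, λ }.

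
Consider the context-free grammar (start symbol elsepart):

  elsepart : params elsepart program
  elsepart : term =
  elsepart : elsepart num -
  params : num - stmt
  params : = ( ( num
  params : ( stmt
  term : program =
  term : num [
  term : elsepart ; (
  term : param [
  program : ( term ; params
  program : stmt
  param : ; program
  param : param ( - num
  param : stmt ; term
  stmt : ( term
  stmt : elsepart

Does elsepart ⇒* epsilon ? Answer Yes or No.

No

No nonterminal in this grammar is nullable.
No production of elsepart has an RHS whose symbols are all nullable, so elsepart is not nullable.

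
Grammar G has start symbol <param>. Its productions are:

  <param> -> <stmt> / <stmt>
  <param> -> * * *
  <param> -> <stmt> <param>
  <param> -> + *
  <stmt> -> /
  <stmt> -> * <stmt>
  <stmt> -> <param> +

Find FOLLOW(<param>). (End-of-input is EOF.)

{ EOF, + }

<param> is the start symbol, so EOF ∈ FOLLOW(<param>).
In <param> -> <stmt> <param>: <param> is at the end, add FOLLOW(<param>) = { EOF, + }.
In <stmt> -> <param> +: add FIRST(+) = { + }.
Union: FOLLOW(<param>) = { EOF, + }.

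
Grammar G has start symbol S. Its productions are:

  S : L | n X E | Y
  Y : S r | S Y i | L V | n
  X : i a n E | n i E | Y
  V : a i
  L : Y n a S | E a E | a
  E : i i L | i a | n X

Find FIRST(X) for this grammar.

{ a, i, n }

X : i a n E contributes {i}.
X : n i E contributes {n}.
From X : Y: add FIRST(Y) = { a, i, n }.
Union: FIRST(X) = { a, i, n }.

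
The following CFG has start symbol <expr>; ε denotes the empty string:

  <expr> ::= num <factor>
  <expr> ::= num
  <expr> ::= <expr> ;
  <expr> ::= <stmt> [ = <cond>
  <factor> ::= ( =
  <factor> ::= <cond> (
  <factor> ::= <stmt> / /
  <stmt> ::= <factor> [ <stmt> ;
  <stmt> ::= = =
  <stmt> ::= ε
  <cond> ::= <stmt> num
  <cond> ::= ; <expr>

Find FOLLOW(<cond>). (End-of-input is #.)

In <expr> ::= <stmt> [ = <cond>: <cond> is at the end, add FOLLOW(<expr>) = { #, (, ; }.
In <factor> ::= <cond> (: add FIRST(() = { ( }.
Union: FOLLOW(<cond>) = { #, (, ; }.

{ #, (, ; }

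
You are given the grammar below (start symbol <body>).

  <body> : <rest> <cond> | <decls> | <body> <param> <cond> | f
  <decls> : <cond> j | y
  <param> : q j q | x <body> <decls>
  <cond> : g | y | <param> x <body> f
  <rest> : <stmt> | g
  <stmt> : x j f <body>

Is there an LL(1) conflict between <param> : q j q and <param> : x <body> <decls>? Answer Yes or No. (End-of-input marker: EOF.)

FIRST(q j q) = { q } and FIRST(x <body> <decls>) = { x }.
The FIRST sets are disjoint and neither alternative is nullable — no conflict.

No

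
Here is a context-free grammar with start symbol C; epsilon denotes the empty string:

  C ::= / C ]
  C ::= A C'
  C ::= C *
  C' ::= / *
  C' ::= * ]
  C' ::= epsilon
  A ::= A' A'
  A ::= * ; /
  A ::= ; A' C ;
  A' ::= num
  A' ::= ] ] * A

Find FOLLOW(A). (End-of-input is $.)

In C ::= A C': add FIRST(C')\{epsilon} = { *, / }.
  Since C' is nullable, also add FOLLOW(C) = { $, *, ;, ] }.
In A' ::= ] ] * A: A is at the end, add FOLLOW(A') = { $, *, /, ;, ], num }.
Union: FOLLOW(A) = { $, *, /, ;, ], num }.

{ $, *, /, ;, ], num }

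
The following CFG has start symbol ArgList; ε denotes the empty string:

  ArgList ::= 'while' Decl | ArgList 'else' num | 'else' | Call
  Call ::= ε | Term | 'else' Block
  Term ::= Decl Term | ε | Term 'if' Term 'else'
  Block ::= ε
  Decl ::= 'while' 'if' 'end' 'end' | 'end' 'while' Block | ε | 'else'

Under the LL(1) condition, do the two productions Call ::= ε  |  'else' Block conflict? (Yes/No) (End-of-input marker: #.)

Yes

FIRST(ε) = { ε } and FIRST('else' Block) = { 'else' }.
The first alternative is nullable and FOLLOW(Call) = { #, 'else' } shares 'else' with FIRST of the second — conflict.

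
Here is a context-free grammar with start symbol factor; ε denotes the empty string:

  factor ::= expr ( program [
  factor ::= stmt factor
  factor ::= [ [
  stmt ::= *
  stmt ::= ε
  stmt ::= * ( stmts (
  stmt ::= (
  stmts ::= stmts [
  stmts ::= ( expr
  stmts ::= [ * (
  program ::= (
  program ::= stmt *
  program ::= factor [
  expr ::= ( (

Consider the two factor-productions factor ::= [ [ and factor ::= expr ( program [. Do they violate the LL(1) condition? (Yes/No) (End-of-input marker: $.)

No

FIRST([ [) = { [ } and FIRST(expr ( program [) = { ( }.
The FIRST sets are disjoint and neither alternative is nullable — no conflict.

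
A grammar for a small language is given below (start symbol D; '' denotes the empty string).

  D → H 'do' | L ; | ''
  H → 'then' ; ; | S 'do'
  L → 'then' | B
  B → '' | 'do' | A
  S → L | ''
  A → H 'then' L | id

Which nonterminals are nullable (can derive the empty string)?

Directly nullable (have an ''-production): D, B, S.
L → B with every symbol nullable, so L is nullable.
No other nonterminal has a production whose RHS symbols are all nullable.

{ B, D, L, S }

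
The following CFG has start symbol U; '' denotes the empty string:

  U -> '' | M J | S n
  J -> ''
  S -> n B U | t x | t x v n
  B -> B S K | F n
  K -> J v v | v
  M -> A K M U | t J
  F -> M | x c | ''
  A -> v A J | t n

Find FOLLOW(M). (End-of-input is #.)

{ #, n, t, v }

In U -> M J: add FIRST(J)\{''} = {  }.
  Since J is nullable, also add FOLLOW(U) = { #, n, t, v }.
In M -> A K M U: add FIRST(U)\{''} = { n, t, v }.
  Since U is nullable, also add FOLLOW(M) = { #, n, t, v }.
In F -> M: M is at the end, add FOLLOW(F) = { n }.
Union: FOLLOW(M) = { #, n, t, v }.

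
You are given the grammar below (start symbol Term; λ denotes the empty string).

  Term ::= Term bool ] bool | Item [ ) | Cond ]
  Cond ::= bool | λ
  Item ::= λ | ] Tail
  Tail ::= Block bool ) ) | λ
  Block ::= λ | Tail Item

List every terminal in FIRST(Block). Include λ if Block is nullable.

Block ::= λ contributes λ.
From Block ::= Tail Item: Tail, Item nullable, take FIRST(Tail) ∪ FIRST(Item) = { ], bool }; also λ since the whole RHS is nullable.
Union: FIRST(Block) = { ], bool, λ }.

{ ], bool, λ }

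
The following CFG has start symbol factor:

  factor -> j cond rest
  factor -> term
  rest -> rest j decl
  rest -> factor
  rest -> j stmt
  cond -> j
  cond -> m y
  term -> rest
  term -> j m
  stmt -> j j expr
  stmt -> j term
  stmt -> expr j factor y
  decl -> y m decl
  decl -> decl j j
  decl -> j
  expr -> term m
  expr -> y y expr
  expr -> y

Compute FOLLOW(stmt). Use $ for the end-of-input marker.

In rest -> j stmt: stmt is at the end, add FOLLOW(rest) = { $, j, m, y }.
Union: FOLLOW(stmt) = { $, j, m, y }.

{ $, j, m, y }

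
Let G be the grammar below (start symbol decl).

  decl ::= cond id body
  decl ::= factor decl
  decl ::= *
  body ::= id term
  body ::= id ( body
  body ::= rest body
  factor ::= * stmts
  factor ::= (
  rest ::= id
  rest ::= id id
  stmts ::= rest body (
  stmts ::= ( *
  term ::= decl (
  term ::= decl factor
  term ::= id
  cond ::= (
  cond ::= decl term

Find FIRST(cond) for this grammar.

{ (, * }

cond ::= ( contributes {(}.
From cond ::= decl term: add FIRST(decl) = { (, * }.
Union: FIRST(cond) = { (, * }.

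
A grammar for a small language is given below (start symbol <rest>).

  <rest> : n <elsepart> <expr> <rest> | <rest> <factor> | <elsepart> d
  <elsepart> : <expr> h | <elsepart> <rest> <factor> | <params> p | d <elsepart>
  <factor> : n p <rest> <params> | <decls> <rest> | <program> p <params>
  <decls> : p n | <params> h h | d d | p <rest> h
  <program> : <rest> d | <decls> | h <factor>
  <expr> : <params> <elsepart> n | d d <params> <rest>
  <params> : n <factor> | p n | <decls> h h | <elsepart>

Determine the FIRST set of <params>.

<params> : n <factor> contributes {n}.
<params> : p n contributes {p}.
From <params> : <decls> h h: add FIRST(<decls>) = { d, n, p }.
From <params> : <elsepart>: add FIRST(<elsepart>) = { d, n, p }.
Union: FIRST(<params>) = { d, n, p }.

{ d, n, p }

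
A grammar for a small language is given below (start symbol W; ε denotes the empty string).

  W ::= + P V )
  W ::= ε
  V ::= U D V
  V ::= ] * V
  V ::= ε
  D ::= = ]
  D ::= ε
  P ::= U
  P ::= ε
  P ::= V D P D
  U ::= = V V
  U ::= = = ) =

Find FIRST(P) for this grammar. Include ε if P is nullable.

{ =, ], ε }

From P ::= U: add FIRST(U) = { = }.
P ::= ε contributes ε.
From P ::= V D P D: V, D, P, D nullable, take FIRST(V) ∪ FIRST(D) ∪ FIRST(P) ∪ FIRST(D) = { =, ] }; also ε since the whole RHS is nullable.
Union: FIRST(P) = { =, ], ε }.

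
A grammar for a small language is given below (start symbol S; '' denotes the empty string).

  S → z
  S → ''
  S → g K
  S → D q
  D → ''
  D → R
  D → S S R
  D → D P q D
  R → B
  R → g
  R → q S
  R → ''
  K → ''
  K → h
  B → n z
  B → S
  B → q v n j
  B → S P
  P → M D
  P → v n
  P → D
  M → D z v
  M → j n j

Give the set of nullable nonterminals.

{ B, D, K, P, R, S }

Directly nullable (have an ''-production): S, D, R, K.
B → S with every symbol nullable, so B is nullable.
P → D with every symbol nullable, so P is nullable.
No other nonterminal has a production whose RHS symbols are all nullable.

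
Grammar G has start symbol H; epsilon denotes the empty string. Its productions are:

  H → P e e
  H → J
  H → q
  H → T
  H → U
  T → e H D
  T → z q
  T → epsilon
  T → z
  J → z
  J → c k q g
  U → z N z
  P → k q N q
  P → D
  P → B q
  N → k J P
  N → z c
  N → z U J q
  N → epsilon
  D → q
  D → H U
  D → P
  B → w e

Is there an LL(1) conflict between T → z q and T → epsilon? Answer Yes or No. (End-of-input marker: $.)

FIRST(z q) = { z } and FIRST(epsilon) = { epsilon }.
The second alternative is nullable and FOLLOW(T) = { $, c, e, k, q, w, z } shares z with FIRST of the first — conflict.

Yes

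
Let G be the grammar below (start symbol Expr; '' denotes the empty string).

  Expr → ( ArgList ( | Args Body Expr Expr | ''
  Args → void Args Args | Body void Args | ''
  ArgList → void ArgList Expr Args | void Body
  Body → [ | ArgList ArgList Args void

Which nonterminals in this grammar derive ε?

Directly nullable (have an ''-production): Expr, Args.
No other nonterminal has a production whose RHS symbols are all nullable.

{ Args, Expr }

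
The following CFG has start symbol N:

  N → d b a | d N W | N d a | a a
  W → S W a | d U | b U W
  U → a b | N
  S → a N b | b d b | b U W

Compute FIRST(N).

N → d b a contributes {d}.
N → d N W contributes {d}.
From N → N d a: add FIRST(N) = { a, d }.
N → a a contributes {a}.
Union: FIRST(N) = { a, d }.

{ a, d }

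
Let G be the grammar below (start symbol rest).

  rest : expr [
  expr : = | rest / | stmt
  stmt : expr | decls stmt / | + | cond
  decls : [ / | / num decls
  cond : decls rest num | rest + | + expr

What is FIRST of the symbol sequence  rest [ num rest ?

Add FIRST(rest) = { +, /, =, [ }; rest is not nullable, stop.

{ +, /, =, [ }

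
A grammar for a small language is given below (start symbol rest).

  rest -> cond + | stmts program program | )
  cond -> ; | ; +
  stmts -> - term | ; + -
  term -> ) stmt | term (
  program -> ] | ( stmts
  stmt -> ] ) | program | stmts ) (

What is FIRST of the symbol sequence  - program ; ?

{ - }

- is a terminal; add {-} and stop.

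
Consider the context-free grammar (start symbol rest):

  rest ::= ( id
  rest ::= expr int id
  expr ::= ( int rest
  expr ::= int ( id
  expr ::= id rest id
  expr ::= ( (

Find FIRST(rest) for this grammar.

rest ::= ( id contributes {(}.
From rest ::= expr int id: add FIRST(expr) = { (, id, int }.
Union: FIRST(rest) = { (, id, int }.

{ (, id, int }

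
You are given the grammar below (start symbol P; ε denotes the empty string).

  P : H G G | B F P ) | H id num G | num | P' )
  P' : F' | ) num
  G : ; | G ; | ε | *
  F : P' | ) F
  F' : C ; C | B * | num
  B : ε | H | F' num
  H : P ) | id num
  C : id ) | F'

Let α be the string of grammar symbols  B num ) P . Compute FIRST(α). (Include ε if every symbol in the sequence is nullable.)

{ ), *, id, num }

Add FIRST(B)\{ε} = { ), *, id, num }; B is nullable, continue.
num is a terminal; add {num} and stop.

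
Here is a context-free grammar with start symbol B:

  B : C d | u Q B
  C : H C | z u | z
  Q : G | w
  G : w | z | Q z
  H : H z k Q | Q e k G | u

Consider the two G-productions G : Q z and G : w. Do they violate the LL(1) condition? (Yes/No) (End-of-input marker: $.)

FIRST(Q z) = { w, z } and FIRST(w) = { w }.
Both contain w, so the two alternatives are not disjoint — LL(1) conflict.

Yes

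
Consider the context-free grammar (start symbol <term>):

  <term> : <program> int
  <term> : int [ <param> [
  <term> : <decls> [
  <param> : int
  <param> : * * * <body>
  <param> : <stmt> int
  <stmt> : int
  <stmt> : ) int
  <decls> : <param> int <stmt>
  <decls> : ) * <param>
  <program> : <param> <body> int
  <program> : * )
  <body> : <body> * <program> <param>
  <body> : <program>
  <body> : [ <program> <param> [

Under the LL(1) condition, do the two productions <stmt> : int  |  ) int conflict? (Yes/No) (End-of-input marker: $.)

FIRST(int) = { int } and FIRST() int) = { ) }.
The FIRST sets are disjoint and neither alternative is nullable — no conflict.

No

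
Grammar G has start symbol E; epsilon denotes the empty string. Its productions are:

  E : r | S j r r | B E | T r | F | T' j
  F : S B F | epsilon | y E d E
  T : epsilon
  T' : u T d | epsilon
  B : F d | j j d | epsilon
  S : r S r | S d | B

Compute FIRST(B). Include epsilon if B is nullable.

From B : F d: F nullable, take FIRST(F) ∪ {d} = { d, j, r, y }.
B : j j d contributes {j}.
B : epsilon contributes epsilon.
Union: FIRST(B) = { d, j, r, y, epsilon }.

{ d, j, r, y, epsilon }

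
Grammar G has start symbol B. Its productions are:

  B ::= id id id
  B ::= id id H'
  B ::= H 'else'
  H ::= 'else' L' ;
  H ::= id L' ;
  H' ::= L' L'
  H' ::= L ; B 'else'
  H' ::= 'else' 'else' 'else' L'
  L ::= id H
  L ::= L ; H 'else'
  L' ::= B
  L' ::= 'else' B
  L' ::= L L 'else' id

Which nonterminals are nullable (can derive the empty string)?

{ } (none)

No nonterminal has an empty production or an RHS whose symbols are all nullable.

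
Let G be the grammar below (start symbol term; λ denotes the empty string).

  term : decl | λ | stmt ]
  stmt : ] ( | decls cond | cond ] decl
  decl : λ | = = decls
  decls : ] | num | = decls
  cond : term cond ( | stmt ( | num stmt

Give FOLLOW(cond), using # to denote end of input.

{ (, ] }

In stmt : decls cond: cond is at the end, add FOLLOW(stmt) = { (, ] }.
In stmt : cond ] decl: add FIRST(] decl) = { ] }.
In cond : term cond (: add FIRST(() = { ( }.
Union: FOLLOW(cond) = { (, ] }.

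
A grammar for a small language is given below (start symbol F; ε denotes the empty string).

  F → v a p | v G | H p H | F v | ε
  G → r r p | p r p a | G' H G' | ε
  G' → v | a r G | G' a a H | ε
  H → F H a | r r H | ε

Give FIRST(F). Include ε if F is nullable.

F → v a p contributes {v}.
F → v G contributes {v}.
From F → H p H: H nullable, take FIRST(H) ∪ {p} = { a, p, r, v }.
From F → F v: F nullable, take FIRST(F) ∪ {v} = { a, p, r, v }.
F → ε contributes ε.
Union: FIRST(F) = { a, p, r, v, ε }.

{ a, p, r, v, ε }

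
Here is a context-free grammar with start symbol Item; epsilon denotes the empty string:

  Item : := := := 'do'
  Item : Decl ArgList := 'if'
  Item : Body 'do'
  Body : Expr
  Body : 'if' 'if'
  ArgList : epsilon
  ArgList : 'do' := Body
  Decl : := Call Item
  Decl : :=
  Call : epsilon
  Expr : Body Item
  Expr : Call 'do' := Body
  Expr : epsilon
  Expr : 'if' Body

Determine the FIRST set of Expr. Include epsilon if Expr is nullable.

{ 'do', 'if', :=, epsilon }

From Expr : Body Item: Body nullable, take FIRST(Body) ∪ FIRST(Item) = { 'do', 'if', := }.
From Expr : Call 'do' := Body: Call nullable, take FIRST(Call) ∪ {'do'} = { 'do' }.
Expr : epsilon contributes epsilon.
Expr : 'if' Body contributes {'if'}.
Union: FIRST(Expr) = { 'do', 'if', :=, epsilon }.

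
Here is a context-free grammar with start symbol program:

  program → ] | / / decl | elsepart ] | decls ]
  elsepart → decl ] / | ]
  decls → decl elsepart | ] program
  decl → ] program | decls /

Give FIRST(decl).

decl → ] program contributes {]}.
From decl → decls /: add FIRST(decls) = { ] }.
Union: FIRST(decl) = { ] }.

{ ] }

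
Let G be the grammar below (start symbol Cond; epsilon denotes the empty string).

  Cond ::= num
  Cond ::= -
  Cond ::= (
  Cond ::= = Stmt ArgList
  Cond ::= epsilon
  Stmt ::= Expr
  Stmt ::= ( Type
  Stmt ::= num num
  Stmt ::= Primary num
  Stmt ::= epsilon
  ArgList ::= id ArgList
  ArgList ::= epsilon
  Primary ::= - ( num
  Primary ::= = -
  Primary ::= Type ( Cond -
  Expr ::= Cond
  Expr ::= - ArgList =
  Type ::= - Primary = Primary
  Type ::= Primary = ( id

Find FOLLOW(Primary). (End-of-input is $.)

{ $, (, -, =, id, num }

In Stmt ::= Primary num: add FIRST(num) = { num }.
In Type ::= - Primary = Primary: add FIRST(= Primary) = { = }.
In Type ::= - Primary = Primary: Primary is at the end, add FOLLOW(Type) = { $, (, -, id }.
In Type ::= Primary = ( id: add FIRST(= ( id) = { = }.
Union: FOLLOW(Primary) = { $, (, -, =, id, num }.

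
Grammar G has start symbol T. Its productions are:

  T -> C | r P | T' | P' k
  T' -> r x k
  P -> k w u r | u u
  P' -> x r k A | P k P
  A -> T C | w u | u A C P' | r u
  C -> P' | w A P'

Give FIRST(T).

{ k, r, u, w, x }

From T -> C: add FIRST(C) = { k, u, w, x }.
T -> r P contributes {r}.
From T -> T': add FIRST(T') = { r }.
From T -> P' k: add FIRST(P') = { k, u, x }.
Union: FIRST(T) = { k, r, u, w, x }.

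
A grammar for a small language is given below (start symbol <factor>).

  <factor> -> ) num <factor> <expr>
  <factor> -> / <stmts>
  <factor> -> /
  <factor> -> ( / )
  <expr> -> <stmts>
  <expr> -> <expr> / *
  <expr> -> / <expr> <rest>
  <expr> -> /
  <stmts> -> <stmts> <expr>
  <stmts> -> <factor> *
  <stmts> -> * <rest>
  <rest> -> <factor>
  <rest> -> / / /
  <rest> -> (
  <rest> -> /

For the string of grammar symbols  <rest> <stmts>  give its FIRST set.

{ (, ), / }

Add FIRST(<rest>) = { (, ), / }; <rest> is not nullable, stop.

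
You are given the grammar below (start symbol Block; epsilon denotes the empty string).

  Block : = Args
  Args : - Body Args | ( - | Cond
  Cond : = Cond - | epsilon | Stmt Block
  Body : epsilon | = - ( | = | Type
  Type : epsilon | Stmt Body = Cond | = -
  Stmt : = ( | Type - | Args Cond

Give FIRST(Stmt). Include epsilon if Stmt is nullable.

{ (, -, =, epsilon }

Stmt : = ( contributes {=}.
From Stmt : Type -: Type nullable, take FIRST(Type) ∪ {-} = { (, -, = }.
From Stmt : Args Cond: Args, Cond nullable, take FIRST(Args) ∪ FIRST(Cond) = { (, -, = }; also epsilon since the whole RHS is nullable.
Union: FIRST(Stmt) = { (, -, =, epsilon }.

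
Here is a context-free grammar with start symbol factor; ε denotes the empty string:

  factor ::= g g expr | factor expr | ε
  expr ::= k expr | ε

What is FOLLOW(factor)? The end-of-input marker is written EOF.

factor is the start symbol, so EOF ∈ FOLLOW(factor).
In factor ::= factor expr: add FIRST(expr)\{ε} = { k }.
  Since expr is nullable, also add FOLLOW(factor) = { EOF, k }.
Union: FOLLOW(factor) = { EOF, k }.

{ EOF, k }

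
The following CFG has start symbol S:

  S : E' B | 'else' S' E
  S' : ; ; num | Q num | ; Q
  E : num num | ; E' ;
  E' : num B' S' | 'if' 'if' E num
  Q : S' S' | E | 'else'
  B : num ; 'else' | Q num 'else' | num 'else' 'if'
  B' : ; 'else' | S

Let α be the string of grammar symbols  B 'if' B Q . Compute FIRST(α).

Add FIRST(B) = { 'else', ;, num }; B is not nullable, stop.

{ 'else', ;, num }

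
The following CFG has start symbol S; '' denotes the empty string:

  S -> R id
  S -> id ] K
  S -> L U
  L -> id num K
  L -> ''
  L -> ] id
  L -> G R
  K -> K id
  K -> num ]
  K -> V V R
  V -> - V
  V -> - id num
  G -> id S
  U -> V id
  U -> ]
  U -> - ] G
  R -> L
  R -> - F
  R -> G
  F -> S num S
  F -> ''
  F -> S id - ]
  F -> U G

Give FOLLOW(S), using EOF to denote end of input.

{ EOF, -, ], id, num }

S is the start symbol, so EOF ∈ FOLLOW(S).
In G -> id S: S is at the end, add FOLLOW(G) = { EOF, -, ], id, num }.
In F -> S num S: add FIRST(num S) = { num }.
In F -> S num S: S is at the end, add FOLLOW(F) = { EOF, -, ], id, num }.
In F -> S id - ]: add FIRST(id - ]) = { id }.
Union: FOLLOW(S) = { EOF, -, ], id, num }.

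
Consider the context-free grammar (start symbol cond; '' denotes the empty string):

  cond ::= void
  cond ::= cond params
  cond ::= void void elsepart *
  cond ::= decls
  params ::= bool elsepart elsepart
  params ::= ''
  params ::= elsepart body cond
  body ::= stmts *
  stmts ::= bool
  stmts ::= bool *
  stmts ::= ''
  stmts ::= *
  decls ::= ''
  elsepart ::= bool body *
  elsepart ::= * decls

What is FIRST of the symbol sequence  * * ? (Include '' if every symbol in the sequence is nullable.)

{ * }

* is a terminal; add {*} and stop.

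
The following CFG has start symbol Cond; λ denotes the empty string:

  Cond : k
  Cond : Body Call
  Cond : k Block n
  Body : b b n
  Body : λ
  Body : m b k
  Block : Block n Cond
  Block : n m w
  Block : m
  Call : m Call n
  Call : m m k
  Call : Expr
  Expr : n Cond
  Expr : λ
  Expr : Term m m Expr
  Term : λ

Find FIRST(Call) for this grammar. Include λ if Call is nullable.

Call : m Call n contributes {m}.
Call : m m k contributes {m}.
From Call : Expr: add FIRST(Expr) = { m, n, λ } (including λ since Expr is nullable).
Union: FIRST(Call) = { m, n, λ }.

{ m, n, λ }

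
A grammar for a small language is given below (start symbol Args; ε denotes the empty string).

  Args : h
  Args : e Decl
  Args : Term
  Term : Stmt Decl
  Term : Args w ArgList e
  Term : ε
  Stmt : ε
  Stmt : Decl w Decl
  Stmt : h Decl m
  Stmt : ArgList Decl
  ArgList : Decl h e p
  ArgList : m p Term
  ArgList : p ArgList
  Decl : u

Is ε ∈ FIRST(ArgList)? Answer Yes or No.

No

Nullable nonterminals: Args, Stmt, Term.
No production of ArgList has an RHS whose symbols are all nullable, so ArgList is not nullable.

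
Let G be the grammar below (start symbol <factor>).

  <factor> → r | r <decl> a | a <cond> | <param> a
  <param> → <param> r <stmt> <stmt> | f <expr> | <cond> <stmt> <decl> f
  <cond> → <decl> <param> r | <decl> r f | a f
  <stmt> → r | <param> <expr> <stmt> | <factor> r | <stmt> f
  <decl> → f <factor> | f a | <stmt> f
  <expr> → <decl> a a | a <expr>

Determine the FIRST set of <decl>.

{ a, f, r }

<decl> → f <factor> contributes {f}.
<decl> → f a contributes {f}.
From <decl> → <stmt> f: add FIRST(<stmt>) = { a, f, r }.
Union: FIRST(<decl>) = { a, f, r }.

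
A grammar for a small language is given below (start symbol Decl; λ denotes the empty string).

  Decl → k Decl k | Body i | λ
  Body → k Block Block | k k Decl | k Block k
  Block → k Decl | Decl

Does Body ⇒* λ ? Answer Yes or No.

Nullable nonterminals: Block, Decl.
No production of Body has an RHS whose symbols are all nullable, so Body is not nullable.

No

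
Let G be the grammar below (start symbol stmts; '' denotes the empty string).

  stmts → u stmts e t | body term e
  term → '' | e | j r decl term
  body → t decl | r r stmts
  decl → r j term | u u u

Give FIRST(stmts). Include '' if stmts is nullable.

stmts → u stmts e t contributes {u}.
From stmts → body term e: add FIRST(body) = { r, t }.
Union: FIRST(stmts) = { r, t, u }.

{ r, t, u }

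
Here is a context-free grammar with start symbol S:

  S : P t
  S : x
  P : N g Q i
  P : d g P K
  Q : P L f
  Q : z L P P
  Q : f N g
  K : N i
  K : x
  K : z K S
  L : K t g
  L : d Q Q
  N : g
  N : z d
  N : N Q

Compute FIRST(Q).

From Q : P L f: add FIRST(P) = { d, g, z }.
Q : z L P P contributes {z}.
Q : f N g contributes {f}.
Union: FIRST(Q) = { d, f, g, z }.

{ d, f, g, z }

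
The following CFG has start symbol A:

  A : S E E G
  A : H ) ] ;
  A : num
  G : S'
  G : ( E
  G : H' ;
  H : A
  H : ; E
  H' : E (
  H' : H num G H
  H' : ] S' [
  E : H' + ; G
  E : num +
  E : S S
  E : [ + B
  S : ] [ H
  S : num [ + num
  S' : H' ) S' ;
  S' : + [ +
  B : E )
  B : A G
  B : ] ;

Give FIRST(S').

From S' : H' ) S' ;: add FIRST(H') = { ;, [, ], num }.
S' : + [ + contributes {+}.
Union: FIRST(S') = { +, ;, [, ], num }.

{ +, ;, [, ], num }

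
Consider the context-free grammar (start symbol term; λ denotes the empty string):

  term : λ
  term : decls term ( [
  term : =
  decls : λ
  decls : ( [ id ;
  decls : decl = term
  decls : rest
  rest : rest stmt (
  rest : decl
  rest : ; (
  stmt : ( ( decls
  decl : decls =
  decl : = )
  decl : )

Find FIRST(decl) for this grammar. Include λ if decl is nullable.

{ (, ), ;, = }

From decl : decls =: decls nullable, take FIRST(decls) ∪ {=} = { (, ), ;, = }.
decl : = ) contributes {=}.
decl : ) contributes {)}.
Union: FIRST(decl) = { (, ), ;, = }.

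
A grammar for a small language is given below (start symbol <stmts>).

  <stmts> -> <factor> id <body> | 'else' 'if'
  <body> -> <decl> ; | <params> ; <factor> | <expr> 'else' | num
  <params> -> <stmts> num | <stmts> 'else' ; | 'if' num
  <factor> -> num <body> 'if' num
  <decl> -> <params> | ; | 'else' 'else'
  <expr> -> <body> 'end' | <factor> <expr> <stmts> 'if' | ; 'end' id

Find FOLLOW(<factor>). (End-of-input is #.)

In <stmts> -> <factor> id <body>: add FIRST(id <body>) = { id }.
In <body> -> <params> ; <factor>: <factor> is at the end, add FOLLOW(<body>) = { #, 'else', 'end', 'if', num }.
In <expr> -> <factor> <expr> <stmts> 'if': add FIRST(<expr> <stmts> 'if') = { 'else', 'if', ;, num }.
Union: FOLLOW(<factor>) = { #, 'else', 'end', 'if', ;, id, num }.

{ #, 'else', 'end', 'if', ;, id, num }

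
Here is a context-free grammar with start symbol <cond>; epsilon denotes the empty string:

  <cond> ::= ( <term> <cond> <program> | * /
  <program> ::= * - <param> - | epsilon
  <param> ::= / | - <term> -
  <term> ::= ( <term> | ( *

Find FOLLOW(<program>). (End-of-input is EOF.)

In <cond> ::= ( <term> <cond> <program>: <program> is at the end, add FOLLOW(<cond>) = { EOF, * }.
Union: FOLLOW(<program>) = { EOF, * }.

{ EOF, * }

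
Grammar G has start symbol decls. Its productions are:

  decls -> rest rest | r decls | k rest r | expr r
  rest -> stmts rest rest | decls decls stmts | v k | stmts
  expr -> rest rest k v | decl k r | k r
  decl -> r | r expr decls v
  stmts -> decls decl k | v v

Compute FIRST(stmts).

From stmts -> decls decl k: add FIRST(decls) = { k, r, v }.
stmts -> v v contributes {v}.
Union: FIRST(stmts) = { k, r, v }.

{ k, r, v }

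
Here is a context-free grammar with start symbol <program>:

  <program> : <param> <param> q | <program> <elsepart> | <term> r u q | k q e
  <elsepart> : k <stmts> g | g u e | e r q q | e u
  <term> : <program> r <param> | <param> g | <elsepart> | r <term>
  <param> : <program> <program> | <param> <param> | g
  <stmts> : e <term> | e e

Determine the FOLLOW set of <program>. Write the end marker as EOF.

{ EOF, e, g, k, q, r }

<program> is the start symbol, so EOF ∈ FOLLOW(<program>).
In <program> : <program> <elsepart>: add FIRST(<elsepart>) = { e, g, k }.
In <term> : <program> r <param>: add FIRST(r <param>) = { r }.
In <param> : <program> <program>: add FIRST(<program>) = { e, g, k, r }.
In <param> : <program> <program>: <program> is at the end, add FOLLOW(<param>) = { e, g, k, q, r }.
Union: FOLLOW(<program>) = { EOF, e, g, k, q, r }.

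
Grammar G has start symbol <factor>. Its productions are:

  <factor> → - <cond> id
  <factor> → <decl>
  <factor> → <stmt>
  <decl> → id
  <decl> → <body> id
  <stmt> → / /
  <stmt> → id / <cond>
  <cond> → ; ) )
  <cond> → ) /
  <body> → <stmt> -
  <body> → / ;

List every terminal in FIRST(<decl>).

<decl> → id contributes {id}.
From <decl> → <body> id: add FIRST(<body>) = { /, id }.
Union: FIRST(<decl>) = { /, id }.

{ /, id }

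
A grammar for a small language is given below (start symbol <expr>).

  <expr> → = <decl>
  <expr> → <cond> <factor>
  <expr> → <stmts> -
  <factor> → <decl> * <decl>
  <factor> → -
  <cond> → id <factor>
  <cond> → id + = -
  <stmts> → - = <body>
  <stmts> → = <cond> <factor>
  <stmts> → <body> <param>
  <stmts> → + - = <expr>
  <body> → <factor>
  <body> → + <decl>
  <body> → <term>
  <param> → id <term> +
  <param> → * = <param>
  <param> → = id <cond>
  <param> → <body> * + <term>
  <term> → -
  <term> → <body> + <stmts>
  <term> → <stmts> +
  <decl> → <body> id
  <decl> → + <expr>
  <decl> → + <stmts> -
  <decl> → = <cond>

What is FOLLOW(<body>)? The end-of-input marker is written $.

In <stmts> → - = <body>: <body> is at the end, add FOLLOW(<stmts>) = { *, +, -, =, id }.
In <stmts> → <body> <param>: add FIRST(<param>) = { *, +, -, =, id }.
In <param> → <body> * + <term>: add FIRST(* + <term>) = { * }.
In <term> → <body> + <stmts>: add FIRST(+ <stmts>) = { + }.
In <decl> → <body> id: add FIRST(id) = { id }.
Union: FOLLOW(<body>) = { *, +, -, =, id }.

{ *, +, -, =, id }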